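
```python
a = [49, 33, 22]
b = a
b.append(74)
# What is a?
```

After line 1: a = [49, 33, 22]
After line 2 (b = a is an alias, same object): a = [49, 33, 22], b = [49, 33, 22]
After line 3 (b.append mutates the shared list): a = [49, 33, 22, 74], b = [49, 33, 22, 74]

[49, 33, 22, 74]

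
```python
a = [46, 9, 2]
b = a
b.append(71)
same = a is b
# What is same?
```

After line 1: a = [46, 9, 2]
After line 2 (b = a is an alias, same object): a = [46, 9, 2], b = [46, 9, 2]
After line 3 (b.append mutates the shared list): a = [46, 9, 2, 71], b = [46, 9, 2, 71]
After line 4 (same = a is b; same object -> True): same = True

True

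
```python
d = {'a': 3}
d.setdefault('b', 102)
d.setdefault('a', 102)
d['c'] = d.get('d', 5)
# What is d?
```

After line 1: d = {'a': 3}
After line 2 (setdefault adds 'b'=102): d = {'a': 3, 'b': 102}
After line 3 (setdefault 'a' no-op, already exists): d = {'a': 3, 'b': 102}
After line 4 (get('d', 5) returns default since 'd' not in d): d = {'a': 3, 'b': 102, 'c': 5}

{'a': 3, 'b': 102, 'c': 5}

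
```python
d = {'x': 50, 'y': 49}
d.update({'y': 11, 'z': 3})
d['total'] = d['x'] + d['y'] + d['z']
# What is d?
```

After line 1: d = {'x': 50, 'y': 49}
After line 2 (y overwritten, z added): d = {'x': 50, 'y': 11, 'z': 3}
After line 3 (total = 50 + 11 + 3 = 64): d = {'x': 50, 'y': 11, 'z': 3, 'total': 64}

{'x': 50, 'y': 11, 'z': 3, 'total': 64}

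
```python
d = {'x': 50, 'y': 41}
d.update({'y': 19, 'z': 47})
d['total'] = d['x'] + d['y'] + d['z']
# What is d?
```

After line 1: d = {'x': 50, 'y': 41}
After line 2 (y overwritten, z added): d = {'x': 50, 'y': 19, 'z': 47}
After line 3 (total = 50 + 19 + 47 = 116): d = {'x': 50, 'y': 19, 'z': 47, 'total': 116}

{'x': 50, 'y': 19, 'z': 47, 'total': 116}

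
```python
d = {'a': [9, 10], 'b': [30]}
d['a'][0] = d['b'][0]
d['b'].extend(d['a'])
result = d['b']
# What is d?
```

After line 1: d = {'a': [9, 10], 'b': [30]}
After line 2 (a[0] = b[0] = 30): d = {'a': [30, 10], 'b': [30]}
After line 3 (b.extend(a) appends [30, 10]): d = {'a': [30, 10], 'b': [30, 30, 10]}
After line 4: result = d['b'] = [30, 30, 10]

{'a': [30, 10], 'b': [30, 30, 10]}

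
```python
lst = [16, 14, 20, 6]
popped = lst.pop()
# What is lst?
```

[16, 14, 20]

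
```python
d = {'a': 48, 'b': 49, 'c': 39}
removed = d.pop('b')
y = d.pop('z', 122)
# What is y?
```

After line 1: d = {'a': 48, 'b': 49, 'c': 39}
After line 2 (pop 'b' returns 49): d = {'a': 48, 'c': 39}, removed = 49
After line 3 (pop 'z' missing, returns default 122): d = {'a': 48, 'c': 39}, y = 122

122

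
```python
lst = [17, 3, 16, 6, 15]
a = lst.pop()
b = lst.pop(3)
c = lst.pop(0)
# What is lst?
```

After line 1: lst = [17, 3, 16, 6, 15]
After line 2 (pop() -> a = 15): lst = [17, 3, 16, 6]
After line 3 (pop(3) -> b = 6): lst = [17, 3, 16]
After line 4 (pop(0) -> c = 17): lst = [3, 16]

[3, 16]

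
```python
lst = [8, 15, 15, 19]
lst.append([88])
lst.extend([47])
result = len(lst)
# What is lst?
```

After line 1: lst = [8, 15, 15, 19]
After line 2 (append adds [88] as single element): lst = [8, 15, 15, 19, [88]]
After line 3 (extend unpacks [47], adds 47): lst = [8, 15, 15, 19, [88], 47]
After line 4: result = len(lst) = 6

[8, 15, 15, 19, [88], 47]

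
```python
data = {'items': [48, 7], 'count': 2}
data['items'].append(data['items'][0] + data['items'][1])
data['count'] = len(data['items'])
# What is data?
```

After line 1: data = {'items': [48, 7], 'count': 2}
After line 2 (append 48 + 7 = 55): data = {'items': [48, 7, 55], 'count': 2}
After line 3 (count = len(items) = 3): data = {'items': [48, 7, 55], 'count': 3}

{'items': [48, 7, 55], 'count': 3}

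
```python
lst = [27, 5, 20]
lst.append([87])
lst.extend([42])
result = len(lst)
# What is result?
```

After line 1: lst = [27, 5, 20]
After line 2 (append adds [87] as single element): lst = [27, 5, 20, [87]]
After line 3 (extend unpacks [42], adds 42): lst = [27, 5, 20, [87], 42]
After line 4: result = len(lst) = 5

5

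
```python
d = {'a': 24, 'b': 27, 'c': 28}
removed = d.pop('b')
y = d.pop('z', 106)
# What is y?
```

After line 1: d = {'a': 24, 'b': 27, 'c': 28}
After line 2 (pop 'b' returns 27): d = {'a': 24, 'c': 28}, removed = 27
After line 3 (pop 'z' missing, returns default 106): d = {'a': 24, 'c': 28}, y = 106

106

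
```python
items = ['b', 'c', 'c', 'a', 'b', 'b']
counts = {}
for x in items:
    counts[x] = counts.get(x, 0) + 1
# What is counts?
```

Initial: counts = {}, items = ['b', 'c', 'c', 'a', 'b', 'b']
See 'b': counts = {'b': 1}
See 'c': counts = {'b': 1, 'c': 1}
See 'c': counts = {'b': 1, 'c': 2}
See 'a': counts = {'b': 1, 'c': 2, 'a': 1}
See 'b': counts = {'b': 2, 'c': 2, 'a': 1}
See 'b': counts = {'b': 3, 'c': 2, 'a': 1}

{'b': 3, 'c': 2, 'a': 1}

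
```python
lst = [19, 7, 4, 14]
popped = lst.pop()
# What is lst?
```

[19, 7, 4]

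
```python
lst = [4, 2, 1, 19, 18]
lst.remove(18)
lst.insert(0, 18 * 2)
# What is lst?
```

After line 1: lst = [4, 2, 1, 19, 18]
After line 2 (remove first 18): lst = [4, 2, 1, 19]
After line 3 (insert 36 at index 0): lst = [36, 4, 2, 1, 19]

[36, 4, 2, 1, 19]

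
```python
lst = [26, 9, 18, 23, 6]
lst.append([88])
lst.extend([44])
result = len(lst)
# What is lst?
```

After line 1: lst = [26, 9, 18, 23, 6]
After line 2 (append adds [88] as single element): lst = [26, 9, 18, 23, 6, [88]]
After line 3 (extend unpacks [44], adds 44): lst = [26, 9, 18, 23, 6, [88], 44]
After line 4: result = len(lst) = 7

[26, 9, 18, 23, 6, [88], 44]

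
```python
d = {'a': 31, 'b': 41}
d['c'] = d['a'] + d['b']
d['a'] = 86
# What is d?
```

After line 1: d = {'a': 31, 'b': 41}
After line 2 (d['c'] = 31 + 41): d = {'a': 31, 'b': 41, 'c': 72}
After line 3: d = {'a': 86, 'b': 41, 'c': 72}

{'a': 86, 'b': 41, 'c': 72}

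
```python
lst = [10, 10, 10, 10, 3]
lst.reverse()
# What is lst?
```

[3, 10, 10, 10, 10]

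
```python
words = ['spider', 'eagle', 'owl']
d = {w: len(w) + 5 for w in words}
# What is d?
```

{'spider': 11, 'eagle': 10, 'owl': 8}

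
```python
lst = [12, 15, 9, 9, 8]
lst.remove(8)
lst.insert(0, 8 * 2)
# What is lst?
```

After line 1: lst = [12, 15, 9, 9, 8]
After line 2 (remove first 8): lst = [12, 15, 9, 9]
After line 3 (insert 16 at index 0): lst = [16, 12, 15, 9, 9]

[16, 12, 15, 9, 9]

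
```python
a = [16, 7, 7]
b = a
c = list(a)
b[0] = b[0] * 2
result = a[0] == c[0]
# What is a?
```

After line 1: a = [16, 7, 7]
After line 2 (b = a, alias): a = [16, 7, 7], b = [16, 7, 7]
After line 3 (c = list(a) is a copy, new object): c = [16, 7, 7]
After line 4 (b[0] = 16 * 2 = 32; mutates shared a/b): a = b = [32, 7, 7], c = [16, 7, 7]
After line 5 (a[0] = 32, c[0] = 16; result = False)

[32, 7, 7]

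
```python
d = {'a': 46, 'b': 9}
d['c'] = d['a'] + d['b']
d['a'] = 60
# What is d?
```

After line 1: d = {'a': 46, 'b': 9}
After line 2 (d['c'] = 46 + 9): d = {'a': 46, 'b': 9, 'c': 55}
After line 3: d = {'a': 60, 'b': 9, 'c': 55}

{'a': 60, 'b': 9, 'c': 55}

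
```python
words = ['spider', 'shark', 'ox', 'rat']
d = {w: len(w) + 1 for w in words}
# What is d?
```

{'spider': 7, 'shark': 6, 'ox': 3, 'rat': 4}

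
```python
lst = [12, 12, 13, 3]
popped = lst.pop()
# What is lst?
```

[12, 12, 13]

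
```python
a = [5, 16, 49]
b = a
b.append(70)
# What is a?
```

After line 1: a = [5, 16, 49]
After line 2 (b = a is an alias, same object): a = [5, 16, 49], b = [5, 16, 49]
After line 3 (b.append mutates the shared list): a = [5, 16, 49, 70], b = [5, 16, 49, 70]

[5, 16, 49, 70]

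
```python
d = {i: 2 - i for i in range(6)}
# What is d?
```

{0: 2, 1: 1, 2: 0, 3: -1, 4: -2, 5: -3}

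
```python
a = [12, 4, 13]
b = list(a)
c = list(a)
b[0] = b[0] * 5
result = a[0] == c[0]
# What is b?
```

After line 1: a = [12, 4, 13]
After line 2 (b = list(a), copy): a = [12, 4, 13], b = [12, 4, 13]
After line 3 (c = list(a) is a copy, new object): c = [12, 4, 13]
After line 4 (b[0] = 12 * 5 = 60; only b mutates (copy)): a = [12, 4, 13], b = [60, 4, 13], c = [12, 4, 13]
After line 5 (a[0] = 12, c[0] = 12; result = True)

[60, 4, 13]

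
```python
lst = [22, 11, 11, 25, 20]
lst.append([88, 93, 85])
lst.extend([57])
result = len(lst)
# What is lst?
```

After line 1: lst = [22, 11, 11, 25, 20]
After line 2 (append adds [88, 93, 85] as single element): lst = [22, 11, 11, 25, 20, [88, 93, 85]]
After line 3 (extend unpacks [57], adds 57): lst = [22, 11, 11, 25, 20, [88, 93, 85], 57]
After line 4: result = len(lst) = 7

[22, 11, 11, 25, 20, [88, 93, 85], 57]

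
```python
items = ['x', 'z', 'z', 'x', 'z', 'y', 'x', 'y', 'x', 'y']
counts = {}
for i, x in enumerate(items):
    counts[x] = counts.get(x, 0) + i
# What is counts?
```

Initial: counts = {}, items = ['x', 'z', 'z', 'x', 'z', 'y', 'x', 'y', 'x', 'y']
i=0, x='x': counts = {'x': 0}
i=1, x='z': counts = {'x': 0, 'z': 1}
i=2, x='z': counts = {'x': 0, 'z': 3}
i=3, x='x': counts = {'x': 3, 'z': 3}
i=4, x='z': counts = {'x': 3, 'z': 7}
i=5, x='y': counts = {'x': 3, 'z': 7, 'y': 5}
i=6, x='x': counts = {'x': 9, 'z': 7, 'y': 5}
i=7, x='y': counts = {'x': 9, 'z': 7, 'y': 12}
i=8, x='x': counts = {'x': 17, 'z': 7, 'y': 12}
i=9, x='y': counts = {'x': 17, 'z': 7, 'y': 21}

{'x': 17, 'z': 7, 'y': 21}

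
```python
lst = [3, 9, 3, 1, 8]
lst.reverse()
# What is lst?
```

[8, 1, 3, 9, 3]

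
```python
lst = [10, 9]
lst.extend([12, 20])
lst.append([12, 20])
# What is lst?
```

After line 1: lst = [10, 9]
After line 2 (extend unpacks [12, 20]): lst = [10, 9, 12, 20]
After line 3 (append adds [12, 20] as single element): lst = [10, 9, 12, 20, [12, 20]]

[10, 9, 12, 20, [12, 20]]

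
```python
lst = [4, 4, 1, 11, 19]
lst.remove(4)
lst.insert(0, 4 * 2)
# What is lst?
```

After line 1: lst = [4, 4, 1, 11, 19]
After line 2 (remove first 4): lst = [4, 1, 11, 19]
After line 3 (insert 8 at index 0): lst = [8, 4, 1, 11, 19]

[8, 4, 1, 11, 19]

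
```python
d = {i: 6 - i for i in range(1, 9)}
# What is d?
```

{1: 5, 2: 4, 3: 3, 4: 2, 5: 1, 6: 0, 7: -1, 8: -2}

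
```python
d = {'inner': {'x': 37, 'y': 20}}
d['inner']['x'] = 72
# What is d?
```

After line 1: d = {'inner': {'x': 37, 'y': 20}}
After line 2 (inner x overwritten): d = {'inner': {'x': 72, 'y': 20}}

{'inner': {'x': 72, 'y': 20}}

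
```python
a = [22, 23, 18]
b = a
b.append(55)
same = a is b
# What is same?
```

After line 1: a = [22, 23, 18]
After line 2 (b = a is an alias, same object): a = [22, 23, 18], b = [22, 23, 18]
After line 3 (b.append mutates the shared list): a = [22, 23, 18, 55], b = [22, 23, 18, 55]
After line 4 (same = a is b; same object -> True): same = True

True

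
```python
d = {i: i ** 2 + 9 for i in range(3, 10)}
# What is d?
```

{3: 18, 4: 25, 5: 34, 6: 45, 7: 58, 8: 73, 9: 90}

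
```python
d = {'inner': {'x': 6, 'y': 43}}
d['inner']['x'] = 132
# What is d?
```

After line 1: d = {'inner': {'x': 6, 'y': 43}}
After line 2 (inner x overwritten): d = {'inner': {'x': 132, 'y': 43}}

{'inner': {'x': 132, 'y': 43}}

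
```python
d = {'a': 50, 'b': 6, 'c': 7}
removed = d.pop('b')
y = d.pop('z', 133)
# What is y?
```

After line 1: d = {'a': 50, 'b': 6, 'c': 7}
After line 2 (pop 'b' returns 6): d = {'a': 50, 'c': 7}, removed = 6
After line 3 (pop 'z' missing, returns default 133): d = {'a': 50, 'c': 7}, y = 133

133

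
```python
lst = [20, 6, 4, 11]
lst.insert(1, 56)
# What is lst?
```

[20, 56, 6, 4, 11]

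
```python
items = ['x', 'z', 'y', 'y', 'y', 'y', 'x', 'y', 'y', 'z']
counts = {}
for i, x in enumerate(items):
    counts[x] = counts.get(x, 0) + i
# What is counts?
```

Initial: counts = {}, items = ['x', 'z', 'y', 'y', 'y', 'y', 'x', 'y', 'y', 'z']
i=0, x='x': counts = {'x': 0}
i=1, x='z': counts = {'x': 0, 'z': 1}
i=2, x='y': counts = {'x': 0, 'z': 1, 'y': 2}
i=3, x='y': counts = {'x': 0, 'z': 1, 'y': 5}
i=4, x='y': counts = {'x': 0, 'z': 1, 'y': 9}
i=5, x='y': counts = {'x': 0, 'z': 1, 'y': 14}
i=6, x='x': counts = {'x': 6, 'z': 1, 'y': 14}
i=7, x='y': counts = {'x': 6, 'z': 1, 'y': 21}
i=8, x='y': counts = {'x': 6, 'z': 1, 'y': 29}
i=9, x='z': counts = {'x': 6, 'z': 10, 'y': 29}

{'x': 6, 'z': 10, 'y': 29}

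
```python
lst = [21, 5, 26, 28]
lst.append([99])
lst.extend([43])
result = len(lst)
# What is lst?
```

After line 1: lst = [21, 5, 26, 28]
After line 2 (append adds [99] as single element): lst = [21, 5, 26, 28, [99]]
After line 3 (extend unpacks [43], adds 43): lst = [21, 5, 26, 28, [99], 43]
After line 4: result = len(lst) = 6

[21, 5, 26, 28, [99], 43]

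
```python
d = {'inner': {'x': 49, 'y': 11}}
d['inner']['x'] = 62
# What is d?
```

After line 1: d = {'inner': {'x': 49, 'y': 11}}
After line 2 (inner x overwritten): d = {'inner': {'x': 62, 'y': 11}}

{'inner': {'x': 62, 'y': 11}}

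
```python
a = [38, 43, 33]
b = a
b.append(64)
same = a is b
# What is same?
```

After line 1: a = [38, 43, 33]
After line 2 (b = a is an alias, same object): a = [38, 43, 33], b = [38, 43, 33]
After line 3 (b.append mutates the shared list): a = [38, 43, 33, 64], b = [38, 43, 33, 64]
After line 4 (same = a is b; same object -> True): same = True

True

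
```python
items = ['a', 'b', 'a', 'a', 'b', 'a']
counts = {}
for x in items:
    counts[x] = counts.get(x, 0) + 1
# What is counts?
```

Initial: counts = {}, items = ['a', 'b', 'a', 'a', 'b', 'a']
See 'a': counts = {'a': 1}
See 'b': counts = {'a': 1, 'b': 1}
See 'a': counts = {'a': 2, 'b': 1}
See 'a': counts = {'a': 3, 'b': 1}
See 'b': counts = {'a': 3, 'b': 2}
See 'a': counts = {'a': 4, 'b': 2}

{'a': 4, 'b': 2}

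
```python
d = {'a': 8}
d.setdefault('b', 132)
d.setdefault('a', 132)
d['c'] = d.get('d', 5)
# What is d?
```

After line 1: d = {'a': 8}
After line 2 (setdefault adds 'b'=132): d = {'a': 8, 'b': 132}
After line 3 (setdefault 'a' no-op, already exists): d = {'a': 8, 'b': 132}
After line 4 (get('d', 5) returns default since 'd' not in d): d = {'a': 8, 'b': 132, 'c': 5}

{'a': 8, 'b': 132, 'c': 5}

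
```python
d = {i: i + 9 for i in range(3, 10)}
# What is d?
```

{3: 12, 4: 13, 5: 14, 6: 15, 7: 16, 8: 17, 9: 18}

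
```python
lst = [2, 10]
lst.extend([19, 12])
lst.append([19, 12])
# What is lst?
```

After line 1: lst = [2, 10]
After line 2 (extend unpacks [19, 12]): lst = [2, 10, 19, 12]
After line 3 (append adds [19, 12] as single element): lst = [2, 10, 19, 12, [19, 12]]

[2, 10, 19, 12, [19, 12]]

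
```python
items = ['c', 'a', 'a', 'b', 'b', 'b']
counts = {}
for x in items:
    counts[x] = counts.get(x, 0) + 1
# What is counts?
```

Initial: counts = {}, items = ['c', 'a', 'a', 'b', 'b', 'b']
See 'c': counts = {'c': 1}
See 'a': counts = {'c': 1, 'a': 1}
See 'a': counts = {'c': 1, 'a': 2}
See 'b': counts = {'c': 1, 'a': 2, 'b': 1}
See 'b': counts = {'c': 1, 'a': 2, 'b': 2}
See 'b': counts = {'c': 1, 'a': 2, 'b': 3}

{'c': 1, 'a': 2, 'b': 3}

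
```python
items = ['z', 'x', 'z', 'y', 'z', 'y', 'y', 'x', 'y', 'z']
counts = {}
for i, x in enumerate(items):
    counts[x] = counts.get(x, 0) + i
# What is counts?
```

Initial: counts = {}, items = ['z', 'x', 'z', 'y', 'z', 'y', 'y', 'x', 'y', 'z']
i=0, x='z': counts = {'z': 0}
i=1, x='x': counts = {'z': 0, 'x': 1}
i=2, x='z': counts = {'z': 2, 'x': 1}
i=3, x='y': counts = {'z': 2, 'x': 1, 'y': 3}
i=4, x='z': counts = {'z': 6, 'x': 1, 'y': 3}
i=5, x='y': counts = {'z': 6, 'x': 1, 'y': 8}
i=6, x='y': counts = {'z': 6, 'x': 1, 'y': 14}
i=7, x='x': counts = {'z': 6, 'x': 8, 'y': 14}
i=8, x='y': counts = {'z': 6, 'x': 8, 'y': 22}
i=9, x='z': counts = {'z': 15, 'x': 8, 'y': 22}

{'z': 15, 'x': 8, 'y': 22}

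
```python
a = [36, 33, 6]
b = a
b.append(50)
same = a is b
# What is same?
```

After line 1: a = [36, 33, 6]
After line 2 (b = a is an alias, same object): a = [36, 33, 6], b = [36, 33, 6]
After line 3 (b.append mutates the shared list): a = [36, 33, 6, 50], b = [36, 33, 6, 50]
After line 4 (same = a is b; same object -> True): same = True

True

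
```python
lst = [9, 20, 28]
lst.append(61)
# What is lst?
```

[9, 20, 28, 61]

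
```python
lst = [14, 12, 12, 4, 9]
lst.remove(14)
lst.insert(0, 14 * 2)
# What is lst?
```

After line 1: lst = [14, 12, 12, 4, 9]
After line 2 (remove first 14): lst = [12, 12, 4, 9]
After line 3 (insert 28 at index 0): lst = [28, 12, 12, 4, 9]

[28, 12, 12, 4, 9]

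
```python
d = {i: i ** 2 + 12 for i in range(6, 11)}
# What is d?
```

{6: 48, 7: 61, 8: 76, 9: 93, 10: 112}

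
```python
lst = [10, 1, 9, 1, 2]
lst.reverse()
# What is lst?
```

[2, 1, 9, 1, 10]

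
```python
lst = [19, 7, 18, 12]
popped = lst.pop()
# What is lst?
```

[19, 7, 18]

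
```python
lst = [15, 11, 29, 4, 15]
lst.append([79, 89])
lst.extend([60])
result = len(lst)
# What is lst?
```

After line 1: lst = [15, 11, 29, 4, 15]
After line 2 (append adds [79, 89] as single element): lst = [15, 11, 29, 4, 15, [79, 89]]
After line 3 (extend unpacks [60], adds 60): lst = [15, 11, 29, 4, 15, [79, 89], 60]
After line 4: result = len(lst) = 7

[15, 11, 29, 4, 15, [79, 89], 60]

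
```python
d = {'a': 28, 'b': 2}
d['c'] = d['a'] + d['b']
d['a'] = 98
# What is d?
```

After line 1: d = {'a': 28, 'b': 2}
After line 2 (d['c'] = 28 + 2): d = {'a': 28, 'b': 2, 'c': 30}
After line 3: d = {'a': 98, 'b': 2, 'c': 30}

{'a': 98, 'b': 2, 'c': 30}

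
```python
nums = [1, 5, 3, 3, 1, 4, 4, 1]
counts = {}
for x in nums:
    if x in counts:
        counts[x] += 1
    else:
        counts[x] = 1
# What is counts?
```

Initial: counts = {}, nums = [1, 5, 3, 3, 1, 4, 4, 1]
See 1: counts = {1: 1}
See 5: counts = {1: 1, 5: 1}
See 3: counts = {1: 1, 5: 1, 3: 1}
See 3: counts = {1: 1, 5: 1, 3: 2}
See 1: counts = {1: 2, 5: 1, 3: 2}
See 4: counts = {1: 2, 5: 1, 3: 2, 4: 1}
See 4: counts = {1: 2, 5: 1, 3: 2, 4: 2}
See 1: counts = {1: 3, 5: 1, 3: 2, 4: 2}

{1: 3, 5: 1, 3: 2, 4: 2}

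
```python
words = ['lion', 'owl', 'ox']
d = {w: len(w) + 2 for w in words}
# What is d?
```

{'lion': 6, 'owl': 5, 'ox': 4}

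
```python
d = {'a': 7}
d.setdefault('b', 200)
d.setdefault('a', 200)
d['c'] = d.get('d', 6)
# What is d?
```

After line 1: d = {'a': 7}
After line 2 (setdefault adds 'b'=200): d = {'a': 7, 'b': 200}
After line 3 (setdefault 'a' no-op, already exists): d = {'a': 7, 'b': 200}
After line 4 (get('d', 6) returns default since 'd' not in d): d = {'a': 7, 'b': 200, 'c': 6}

{'a': 7, 'b': 200, 'c': 6}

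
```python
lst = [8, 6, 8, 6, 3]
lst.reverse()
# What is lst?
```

[3, 6, 8, 6, 8]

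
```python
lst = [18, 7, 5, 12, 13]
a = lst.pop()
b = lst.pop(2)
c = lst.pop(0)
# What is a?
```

After line 1: lst = [18, 7, 5, 12, 13]
After line 2 (pop() -> a = 13): lst = [18, 7, 5, 12]
After line 3 (pop(2) -> b = 5): lst = [18, 7, 12]
After line 4 (pop(0) -> c = 18): lst = [7, 12]

13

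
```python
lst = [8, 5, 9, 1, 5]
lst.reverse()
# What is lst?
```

[5, 1, 9, 5, 8]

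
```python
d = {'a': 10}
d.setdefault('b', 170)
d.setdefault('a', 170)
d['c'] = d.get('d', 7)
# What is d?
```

After line 1: d = {'a': 10}
After line 2 (setdefault adds 'b'=170): d = {'a': 10, 'b': 170}
After line 3 (setdefault 'a' no-op, already exists): d = {'a': 10, 'b': 170}
After line 4 (get('d', 7) returns default since 'd' not in d): d = {'a': 10, 'b': 170, 'c': 7}

{'a': 10, 'b': 170, 'c': 7}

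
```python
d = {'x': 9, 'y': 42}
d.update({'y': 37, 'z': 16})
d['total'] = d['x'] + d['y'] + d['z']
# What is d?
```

After line 1: d = {'x': 9, 'y': 42}
After line 2 (y overwritten, z added): d = {'x': 9, 'y': 37, 'z': 16}
After line 3 (total = 9 + 37 + 16 = 62): d = {'x': 9, 'y': 37, 'z': 16, 'total': 62}

{'x': 9, 'y': 37, 'z': 16, 'total': 62}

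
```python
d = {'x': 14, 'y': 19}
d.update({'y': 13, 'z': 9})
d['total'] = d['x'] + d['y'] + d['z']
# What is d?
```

After line 1: d = {'x': 14, 'y': 19}
After line 2 (y overwritten, z added): d = {'x': 14, 'y': 13, 'z': 9}
After line 3 (total = 14 + 13 + 9 = 36): d = {'x': 14, 'y': 13, 'z': 9, 'total': 36}

{'x': 14, 'y': 13, 'z': 9, 'total': 36}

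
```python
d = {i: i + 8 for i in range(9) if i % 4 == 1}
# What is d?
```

{1: 9, 5: 13}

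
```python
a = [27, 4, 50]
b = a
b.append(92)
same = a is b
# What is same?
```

After line 1: a = [27, 4, 50]
After line 2 (b = a is an alias, same object): a = [27, 4, 50], b = [27, 4, 50]
After line 3 (b.append mutates the shared list): a = [27, 4, 50, 92], b = [27, 4, 50, 92]
After line 4 (same = a is b; same object -> True): same = True

True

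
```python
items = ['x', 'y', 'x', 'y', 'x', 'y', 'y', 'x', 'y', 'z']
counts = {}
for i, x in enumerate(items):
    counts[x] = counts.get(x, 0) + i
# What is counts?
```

Initial: counts = {}, items = ['x', 'y', 'x', 'y', 'x', 'y', 'y', 'x', 'y', 'z']
i=0, x='x': counts = {'x': 0}
i=1, x='y': counts = {'x': 0, 'y': 1}
i=2, x='x': counts = {'x': 2, 'y': 1}
i=3, x='y': counts = {'x': 2, 'y': 4}
i=4, x='x': counts = {'x': 6, 'y': 4}
i=5, x='y': counts = {'x': 6, 'y': 9}
i=6, x='y': counts = {'x': 6, 'y': 15}
i=7, x='x': counts = {'x': 13, 'y': 15}
i=8, x='y': counts = {'x': 13, 'y': 23}
i=9, x='z': counts = {'x': 13, 'y': 23, 'z': 9}

{'x': 13, 'y': 23, 'z': 9}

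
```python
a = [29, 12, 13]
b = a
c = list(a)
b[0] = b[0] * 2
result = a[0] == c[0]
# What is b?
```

After line 1: a = [29, 12, 13]
After line 2 (b = a, alias): a = [29, 12, 13], b = [29, 12, 13]
After line 3 (c = list(a) is a copy, new object): c = [29, 12, 13]
After line 4 (b[0] = 29 * 2 = 58; mutates shared a/b): a = b = [58, 12, 13], c = [29, 12, 13]
After line 5 (a[0] = 58, c[0] = 29; result = False)

[58, 12, 13]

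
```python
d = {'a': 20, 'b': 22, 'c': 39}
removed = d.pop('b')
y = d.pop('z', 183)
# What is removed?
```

After line 1: d = {'a': 20, 'b': 22, 'c': 39}
After line 2 (pop 'b' returns 22): d = {'a': 20, 'c': 39}, removed = 22
After line 3 (pop 'z' missing, returns default 183): d = {'a': 20, 'c': 39}, y = 183

22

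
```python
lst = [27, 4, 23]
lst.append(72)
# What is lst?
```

[27, 4, 23, 72]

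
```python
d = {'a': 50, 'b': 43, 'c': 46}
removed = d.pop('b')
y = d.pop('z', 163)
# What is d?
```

After line 1: d = {'a': 50, 'b': 43, 'c': 46}
After line 2 (pop 'b' returns 43): d = {'a': 50, 'c': 46}, removed = 43
After line 3 (pop 'z' missing, returns default 163): d = {'a': 50, 'c': 46}, y = 163

{'a': 50, 'c': 46}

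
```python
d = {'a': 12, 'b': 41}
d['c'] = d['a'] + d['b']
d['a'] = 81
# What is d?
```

After line 1: d = {'a': 12, 'b': 41}
After line 2 (d['c'] = 12 + 41): d = {'a': 12, 'b': 41, 'c': 53}
After line 3: d = {'a': 81, 'b': 41, 'c': 53}

{'a': 81, 'b': 41, 'c': 53}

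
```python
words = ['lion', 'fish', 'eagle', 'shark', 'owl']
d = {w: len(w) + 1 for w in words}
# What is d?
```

{'lion': 5, 'fish': 5, 'eagle': 6, 'shark': 6, 'owl': 4}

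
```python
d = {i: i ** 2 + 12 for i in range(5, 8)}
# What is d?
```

{5: 37, 6: 48, 7: 61}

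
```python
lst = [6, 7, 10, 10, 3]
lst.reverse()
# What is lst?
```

[3, 10, 10, 7, 6]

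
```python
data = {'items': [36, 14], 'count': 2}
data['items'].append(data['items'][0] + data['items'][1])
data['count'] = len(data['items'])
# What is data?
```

After line 1: data = {'items': [36, 14], 'count': 2}
After line 2 (append 36 + 14 = 50): data = {'items': [36, 14, 50], 'count': 2}
After line 3 (count = len(items) = 3): data = {'items': [36, 14, 50], 'count': 3}

{'items': [36, 14, 50], 'count': 3}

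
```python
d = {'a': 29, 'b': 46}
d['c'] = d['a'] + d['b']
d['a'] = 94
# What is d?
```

After line 1: d = {'a': 29, 'b': 46}
After line 2 (d['c'] = 29 + 46): d = {'a': 29, 'b': 46, 'c': 75}
After line 3: d = {'a': 94, 'b': 46, 'c': 75}

{'a': 94, 'b': 46, 'c': 75}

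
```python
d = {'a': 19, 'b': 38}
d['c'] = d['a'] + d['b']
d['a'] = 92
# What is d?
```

After line 1: d = {'a': 19, 'b': 38}
After line 2 (d['c'] = 19 + 38): d = {'a': 19, 'b': 38, 'c': 57}
After line 3: d = {'a': 92, 'b': 38, 'c': 57}

{'a': 92, 'b': 38, 'c': 57}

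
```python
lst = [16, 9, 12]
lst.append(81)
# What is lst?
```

[16, 9, 12, 81]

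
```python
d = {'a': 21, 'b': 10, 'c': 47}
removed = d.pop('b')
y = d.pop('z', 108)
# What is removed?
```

After line 1: d = {'a': 21, 'b': 10, 'c': 47}
After line 2 (pop 'b' returns 10): d = {'a': 21, 'c': 47}, removed = 10
After line 3 (pop 'z' missing, returns default 108): d = {'a': 21, 'c': 47}, y = 108

10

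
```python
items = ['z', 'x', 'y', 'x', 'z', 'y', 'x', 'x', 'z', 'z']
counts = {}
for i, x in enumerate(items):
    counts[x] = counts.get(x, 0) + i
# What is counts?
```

Initial: counts = {}, items = ['z', 'x', 'y', 'x', 'z', 'y', 'x', 'x', 'z', 'z']
i=0, x='z': counts = {'z': 0}
i=1, x='x': counts = {'z': 0, 'x': 1}
i=2, x='y': counts = {'z': 0, 'x': 1, 'y': 2}
i=3, x='x': counts = {'z': 0, 'x': 4, 'y': 2}
i=4, x='z': counts = {'z': 4, 'x': 4, 'y': 2}
i=5, x='y': counts = {'z': 4, 'x': 4, 'y': 7}
i=6, x='x': counts = {'z': 4, 'x': 10, 'y': 7}
i=7, x='x': counts = {'z': 4, 'x': 17, 'y': 7}
i=8, x='z': counts = {'z': 12, 'x': 17, 'y': 7}
i=9, x='z': counts = {'z': 21, 'x': 17, 'y': 7}

{'z': 21, 'x': 17, 'y': 7}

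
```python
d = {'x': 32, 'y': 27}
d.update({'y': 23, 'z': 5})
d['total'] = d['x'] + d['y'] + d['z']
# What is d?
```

After line 1: d = {'x': 32, 'y': 27}
After line 2 (y overwritten, z added): d = {'x': 32, 'y': 23, 'z': 5}
After line 3 (total = 32 + 23 + 5 = 60): d = {'x': 32, 'y': 23, 'z': 5, 'total': 60}

{'x': 32, 'y': 23, 'z': 5, 'total': 60}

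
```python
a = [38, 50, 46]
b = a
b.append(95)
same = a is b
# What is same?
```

After line 1: a = [38, 50, 46]
After line 2 (b = a is an alias, same object): a = [38, 50, 46], b = [38, 50, 46]
After line 3 (b.append mutates the shared list): a = [38, 50, 46, 95], b = [38, 50, 46, 95]
After line 4 (same = a is b; same object -> True): same = True

True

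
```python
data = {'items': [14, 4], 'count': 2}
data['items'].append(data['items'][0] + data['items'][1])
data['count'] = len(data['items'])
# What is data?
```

After line 1: data = {'items': [14, 4], 'count': 2}
After line 2 (append 14 + 4 = 18): data = {'items': [14, 4, 18], 'count': 2}
After line 3 (count = len(items) = 3): data = {'items': [14, 4, 18], 'count': 3}

{'items': [14, 4, 18], 'count': 3}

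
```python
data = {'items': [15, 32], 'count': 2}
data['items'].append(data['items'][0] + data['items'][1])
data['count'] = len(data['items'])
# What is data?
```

After line 1: data = {'items': [15, 32], 'count': 2}
After line 2 (append 15 + 32 = 47): data = {'items': [15, 32, 47], 'count': 2}
After line 3 (count = len(items) = 3): data = {'items': [15, 32, 47], 'count': 3}

{'items': [15, 32, 47], 'count': 3}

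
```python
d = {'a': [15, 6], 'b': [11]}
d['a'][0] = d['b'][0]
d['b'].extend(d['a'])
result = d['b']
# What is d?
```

After line 1: d = {'a': [15, 6], 'b': [11]}
After line 2 (a[0] = b[0] = 11): d = {'a': [11, 6], 'b': [11]}
After line 3 (b.extend(a) appends [11, 6]): d = {'a': [11, 6], 'b': [11, 11, 6]}
After line 4: result = d['b'] = [11, 11, 6]

{'a': [11, 6], 'b': [11, 11, 6]}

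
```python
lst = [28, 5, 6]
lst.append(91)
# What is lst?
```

[28, 5, 6, 91]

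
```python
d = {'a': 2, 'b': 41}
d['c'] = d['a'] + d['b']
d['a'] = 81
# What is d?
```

After line 1: d = {'a': 2, 'b': 41}
After line 2 (d['c'] = 2 + 41): d = {'a': 2, 'b': 41, 'c': 43}
After line 3: d = {'a': 81, 'b': 41, 'c': 43}

{'a': 81, 'b': 41, 'c': 43}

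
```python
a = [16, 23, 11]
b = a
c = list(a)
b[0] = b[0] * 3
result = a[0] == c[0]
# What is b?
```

After line 1: a = [16, 23, 11]
After line 2 (b = a, alias): a = [16, 23, 11], b = [16, 23, 11]
After line 3 (c = list(a) is a copy, new object): c = [16, 23, 11]
After line 4 (b[0] = 16 * 3 = 48; mutates shared a/b): a = b = [48, 23, 11], c = [16, 23, 11]
After line 5 (a[0] = 48, c[0] = 16; result = False)

[48, 23, 11]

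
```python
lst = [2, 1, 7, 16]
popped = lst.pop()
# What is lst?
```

[2, 1, 7]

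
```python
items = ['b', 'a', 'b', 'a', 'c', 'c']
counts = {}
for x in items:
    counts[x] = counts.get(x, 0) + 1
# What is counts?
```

Initial: counts = {}, items = ['b', 'a', 'b', 'a', 'c', 'c']
See 'b': counts = {'b': 1}
See 'a': counts = {'b': 1, 'a': 1}
See 'b': counts = {'b': 2, 'a': 1}
See 'a': counts = {'b': 2, 'a': 2}
See 'c': counts = {'b': 2, 'a': 2, 'c': 1}
See 'c': counts = {'b': 2, 'a': 2, 'c': 2}

{'b': 2, 'a': 2, 'c': 2}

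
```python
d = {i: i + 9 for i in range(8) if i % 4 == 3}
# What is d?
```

{3: 12, 7: 16}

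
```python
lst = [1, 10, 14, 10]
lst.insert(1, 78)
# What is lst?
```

[1, 78, 10, 14, 10]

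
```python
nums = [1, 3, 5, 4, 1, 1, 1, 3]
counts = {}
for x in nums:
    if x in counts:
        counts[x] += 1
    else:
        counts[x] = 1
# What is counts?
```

Initial: counts = {}, nums = [1, 3, 5, 4, 1, 1, 1, 3]
See 1: counts = {1: 1}
See 3: counts = {1: 1, 3: 1}
See 5: counts = {1: 1, 3: 1, 5: 1}
See 4: counts = {1: 1, 3: 1, 5: 1, 4: 1}
See 1: counts = {1: 2, 3: 1, 5: 1, 4: 1}
See 1: counts = {1: 3, 3: 1, 5: 1, 4: 1}
See 1: counts = {1: 4, 3: 1, 5: 1, 4: 1}
See 3: counts = {1: 4, 3: 2, 5: 1, 4: 1}

{1: 4, 3: 2, 5: 1, 4: 1}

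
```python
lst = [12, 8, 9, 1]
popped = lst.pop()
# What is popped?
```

1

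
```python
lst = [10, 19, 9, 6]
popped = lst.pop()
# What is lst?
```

[10, 19, 9]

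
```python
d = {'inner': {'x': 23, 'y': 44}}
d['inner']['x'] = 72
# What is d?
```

After line 1: d = {'inner': {'x': 23, 'y': 44}}
After line 2 (inner x overwritten): d = {'inner': {'x': 72, 'y': 44}}

{'inner': {'x': 72, 'y': 44}}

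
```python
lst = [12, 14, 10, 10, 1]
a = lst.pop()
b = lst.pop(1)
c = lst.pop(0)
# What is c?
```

After line 1: lst = [12, 14, 10, 10, 1]
After line 2 (pop() -> a = 1): lst = [12, 14, 10, 10]
After line 3 (pop(1) -> b = 14): lst = [12, 10, 10]
After line 4 (pop(0) -> c = 12): lst = [10, 10]

12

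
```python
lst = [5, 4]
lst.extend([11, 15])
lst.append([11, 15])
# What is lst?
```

After line 1: lst = [5, 4]
After line 2 (extend unpacks [11, 15]): lst = [5, 4, 11, 15]
After line 3 (append adds [11, 15] as single element): lst = [5, 4, 11, 15, [11, 15]]

[5, 4, 11, 15, [11, 15]]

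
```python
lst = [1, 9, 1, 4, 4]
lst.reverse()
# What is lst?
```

[4, 4, 1, 9, 1]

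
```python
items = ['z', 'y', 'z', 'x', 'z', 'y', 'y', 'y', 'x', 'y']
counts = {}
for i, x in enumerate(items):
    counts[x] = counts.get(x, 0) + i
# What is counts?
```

Initial: counts = {}, items = ['z', 'y', 'z', 'x', 'z', 'y', 'y', 'y', 'x', 'y']
i=0, x='z': counts = {'z': 0}
i=1, x='y': counts = {'z': 0, 'y': 1}
i=2, x='z': counts = {'z': 2, 'y': 1}
i=3, x='x': counts = {'z': 2, 'y': 1, 'x': 3}
i=4, x='z': counts = {'z': 6, 'y': 1, 'x': 3}
i=5, x='y': counts = {'z': 6, 'y': 6, 'x': 3}
i=6, x='y': counts = {'z': 6, 'y': 12, 'x': 3}
i=7, x='y': counts = {'z': 6, 'y': 19, 'x': 3}
i=8, x='x': counts = {'z': 6, 'y': 19, 'x': 11}
i=9, x='y': counts = {'z': 6, 'y': 28, 'x': 11}

{'z': 6, 'y': 28, 'x': 11}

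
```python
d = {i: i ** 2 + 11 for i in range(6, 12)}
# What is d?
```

{6: 47, 7: 60, 8: 75, 9: 92, 10: 111, 11: 132}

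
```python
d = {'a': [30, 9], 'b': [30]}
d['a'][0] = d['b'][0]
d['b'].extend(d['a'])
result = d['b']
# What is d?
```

After line 1: d = {'a': [30, 9], 'b': [30]}
After line 2 (a[0] = b[0] = 30): d = {'a': [30, 9], 'b': [30]}
After line 3 (b.extend(a) appends [30, 9]): d = {'a': [30, 9], 'b': [30, 30, 9]}
After line 4: result = d['b'] = [30, 30, 9]

{'a': [30, 9], 'b': [30, 30, 9]}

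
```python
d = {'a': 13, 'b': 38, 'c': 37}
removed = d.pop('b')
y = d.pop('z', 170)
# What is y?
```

After line 1: d = {'a': 13, 'b': 38, 'c': 37}
After line 2 (pop 'b' returns 38): d = {'a': 13, 'c': 37}, removed = 38
After line 3 (pop 'z' missing, returns default 170): d = {'a': 13, 'c': 37}, y = 170

170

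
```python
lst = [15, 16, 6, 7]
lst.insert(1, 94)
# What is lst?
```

[15, 94, 16, 6, 7]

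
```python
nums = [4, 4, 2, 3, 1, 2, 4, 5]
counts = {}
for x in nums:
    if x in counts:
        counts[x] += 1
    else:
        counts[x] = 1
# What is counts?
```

Initial: counts = {}, nums = [4, 4, 2, 3, 1, 2, 4, 5]
See 4: counts = {4: 1}
See 4: counts = {4: 2}
See 2: counts = {4: 2, 2: 1}
See 3: counts = {4: 2, 2: 1, 3: 1}
See 1: counts = {4: 2, 2: 1, 3: 1, 1: 1}
See 2: counts = {4: 2, 2: 2, 3: 1, 1: 1}
See 4: counts = {4: 3, 2: 2, 3: 1, 1: 1}
See 5: counts = {4: 3, 2: 2, 3: 1, 1: 1, 5: 1}

{4: 3, 2: 2, 3: 1, 1: 1, 5: 1}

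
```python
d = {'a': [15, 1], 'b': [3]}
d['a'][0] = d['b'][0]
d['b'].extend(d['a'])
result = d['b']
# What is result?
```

After line 1: d = {'a': [15, 1], 'b': [3]}
After line 2 (a[0] = b[0] = 3): d = {'a': [3, 1], 'b': [3]}
After line 3 (b.extend(a) appends [3, 1]): d = {'a': [3, 1], 'b': [3, 3, 1]}
After line 4: result = d['b'] = [3, 3, 1]

[3, 3, 1]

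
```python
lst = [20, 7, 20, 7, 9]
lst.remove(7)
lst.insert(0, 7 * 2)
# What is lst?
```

After line 1: lst = [20, 7, 20, 7, 9]
After line 2 (remove first 7): lst = [20, 20, 7, 9]
After line 3 (insert 14 at index 0): lst = [14, 20, 20, 7, 9]

[14, 20, 20, 7, 9]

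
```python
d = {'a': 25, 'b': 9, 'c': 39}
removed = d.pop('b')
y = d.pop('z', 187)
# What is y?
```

After line 1: d = {'a': 25, 'b': 9, 'c': 39}
After line 2 (pop 'b' returns 9): d = {'a': 25, 'c': 39}, removed = 9
After line 3 (pop 'z' missing, returns default 187): d = {'a': 25, 'c': 39}, y = 187

187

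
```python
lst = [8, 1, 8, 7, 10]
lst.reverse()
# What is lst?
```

[10, 7, 8, 1, 8]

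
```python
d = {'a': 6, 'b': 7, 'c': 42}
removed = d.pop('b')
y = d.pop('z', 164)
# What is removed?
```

After line 1: d = {'a': 6, 'b': 7, 'c': 42}
After line 2 (pop 'b' returns 7): d = {'a': 6, 'c': 42}, removed = 7
After line 3 (pop 'z' missing, returns default 164): d = {'a': 6, 'c': 42}, y = 164

7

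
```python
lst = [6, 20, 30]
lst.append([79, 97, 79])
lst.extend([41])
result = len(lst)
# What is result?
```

After line 1: lst = [6, 20, 30]
After line 2 (append adds [79, 97, 79] as single element): lst = [6, 20, 30, [79, 97, 79]]
After line 3 (extend unpacks [41], adds 41): lst = [6, 20, 30, [79, 97, 79], 41]
After line 4: result = len(lst) = 5

5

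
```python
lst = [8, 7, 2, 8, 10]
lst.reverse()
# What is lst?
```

[10, 8, 2, 7, 8]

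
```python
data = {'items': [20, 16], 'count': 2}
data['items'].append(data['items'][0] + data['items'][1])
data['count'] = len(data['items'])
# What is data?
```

After line 1: data = {'items': [20, 16], 'count': 2}
After line 2 (append 20 + 16 = 36): data = {'items': [20, 16, 36], 'count': 2}
After line 3 (count = len(items) = 3): data = {'items': [20, 16, 36], 'count': 3}

{'items': [20, 16, 36], 'count': 3}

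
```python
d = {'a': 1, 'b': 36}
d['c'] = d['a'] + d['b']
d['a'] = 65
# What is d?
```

After line 1: d = {'a': 1, 'b': 36}
After line 2 (d['c'] = 1 + 36): d = {'a': 1, 'b': 36, 'c': 37}
After line 3: d = {'a': 65, 'b': 36, 'c': 37}

{'a': 65, 'b': 36, 'c': 37}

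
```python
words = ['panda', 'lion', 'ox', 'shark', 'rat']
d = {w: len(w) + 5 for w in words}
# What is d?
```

{'panda': 10, 'lion': 9, 'ox': 7, 'shark': 10, 'rat': 8}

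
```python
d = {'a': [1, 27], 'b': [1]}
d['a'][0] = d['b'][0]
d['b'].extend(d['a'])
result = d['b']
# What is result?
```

After line 1: d = {'a': [1, 27], 'b': [1]}
After line 2 (a[0] = b[0] = 1): d = {'a': [1, 27], 'b': [1]}
After line 3 (b.extend(a) appends [1, 27]): d = {'a': [1, 27], 'b': [1, 1, 27]}
After line 4: result = d['b'] = [1, 1, 27]

[1, 1, 27]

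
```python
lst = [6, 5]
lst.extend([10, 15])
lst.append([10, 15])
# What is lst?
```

After line 1: lst = [6, 5]
After line 2 (extend unpacks [10, 15]): lst = [6, 5, 10, 15]
After line 3 (append adds [10, 15] as single element): lst = [6, 5, 10, 15, [10, 15]]

[6, 5, 10, 15, [10, 15]]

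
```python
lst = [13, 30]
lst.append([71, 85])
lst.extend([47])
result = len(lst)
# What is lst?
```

After line 1: lst = [13, 30]
After line 2 (append adds [71, 85] as single element): lst = [13, 30, [71, 85]]
After line 3 (extend unpacks [47], adds 47): lst = [13, 30, [71, 85], 47]
After line 4: result = len(lst) = 4

[13, 30, [71, 85], 47]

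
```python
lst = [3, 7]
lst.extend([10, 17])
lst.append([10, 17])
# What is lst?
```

After line 1: lst = [3, 7]
After line 2 (extend unpacks [10, 17]): lst = [3, 7, 10, 17]
After line 3 (append adds [10, 17] as single element): lst = [3, 7, 10, 17, [10, 17]]

[3, 7, 10, 17, [10, 17]]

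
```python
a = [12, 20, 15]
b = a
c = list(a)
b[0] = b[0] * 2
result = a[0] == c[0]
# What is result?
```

After line 1: a = [12, 20, 15]
After line 2 (b = a, alias): a = [12, 20, 15], b = [12, 20, 15]
After line 3 (c = list(a) is a copy, new object): c = [12, 20, 15]
After line 4 (b[0] = 12 * 2 = 24; mutates shared a/b): a = b = [24, 20, 15], c = [12, 20, 15]
After line 5 (a[0] = 24, c[0] = 12; result = False)

False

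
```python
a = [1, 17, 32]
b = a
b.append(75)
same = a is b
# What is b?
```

After line 1: a = [1, 17, 32]
After line 2 (b = a is an alias, same object): a = [1, 17, 32], b = [1, 17, 32]
After line 3 (b.append mutates the shared list): a = [1, 17, 32, 75], b = [1, 17, 32, 75]
After line 4 (same = a is b; same object -> True): same = True

[1, 17, 32, 75]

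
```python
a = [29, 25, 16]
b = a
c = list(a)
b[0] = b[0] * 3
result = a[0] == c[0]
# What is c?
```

After line 1: a = [29, 25, 16]
After line 2 (b = a, alias): a = [29, 25, 16], b = [29, 25, 16]
After line 3 (c = list(a) is a copy, new object): c = [29, 25, 16]
After line 4 (b[0] = 29 * 3 = 87; mutates shared a/b): a = b = [87, 25, 16], c = [29, 25, 16]
After line 5 (a[0] = 87, c[0] = 29; result = False)

[29, 25, 16]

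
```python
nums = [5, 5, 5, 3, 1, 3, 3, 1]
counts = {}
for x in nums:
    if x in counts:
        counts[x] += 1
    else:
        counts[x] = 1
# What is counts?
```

Initial: counts = {}, nums = [5, 5, 5, 3, 1, 3, 3, 1]
See 5: counts = {5: 1}
See 5: counts = {5: 2}
See 5: counts = {5: 3}
See 3: counts = {5: 3, 3: 1}
See 1: counts = {5: 3, 3: 1, 1: 1}
See 3: counts = {5: 3, 3: 2, 1: 1}
See 3: counts = {5: 3, 3: 3, 1: 1}
See 1: counts = {5: 3, 3: 3, 1: 2}

{5: 3, 3: 3, 1: 2}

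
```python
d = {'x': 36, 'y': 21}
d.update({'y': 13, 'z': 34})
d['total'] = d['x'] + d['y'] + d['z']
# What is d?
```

After line 1: d = {'x': 36, 'y': 21}
After line 2 (y overwritten, z added): d = {'x': 36, 'y': 13, 'z': 34}
After line 3 (total = 36 + 13 + 34 = 83): d = {'x': 36, 'y': 13, 'z': 34, 'total': 83}

{'x': 36, 'y': 13, 'z': 34, 'total': 83}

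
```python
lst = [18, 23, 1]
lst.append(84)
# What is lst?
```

[18, 23, 1, 84]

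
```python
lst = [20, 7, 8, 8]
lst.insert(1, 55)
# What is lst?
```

[20, 55, 7, 8, 8]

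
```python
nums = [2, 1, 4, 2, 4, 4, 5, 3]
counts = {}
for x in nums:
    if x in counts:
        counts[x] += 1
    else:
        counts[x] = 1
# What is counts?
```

Initial: counts = {}, nums = [2, 1, 4, 2, 4, 4, 5, 3]
See 2: counts = {2: 1}
See 1: counts = {2: 1, 1: 1}
See 4: counts = {2: 1, 1: 1, 4: 1}
See 2: counts = {2: 2, 1: 1, 4: 1}
See 4: counts = {2: 2, 1: 1, 4: 2}
See 4: counts = {2: 2, 1: 1, 4: 3}
See 5: counts = {2: 2, 1: 1, 4: 3, 5: 1}
See 3: counts = {2: 2, 1: 1, 4: 3, 5: 1, 3: 1}

{2: 2, 1: 1, 4: 3, 5: 1, 3: 1}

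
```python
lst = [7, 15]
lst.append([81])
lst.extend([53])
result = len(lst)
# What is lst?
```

After line 1: lst = [7, 15]
After line 2 (append adds [81] as single element): lst = [7, 15, [81]]
After line 3 (extend unpacks [53], adds 53): lst = [7, 15, [81], 53]
After line 4: result = len(lst) = 4

[7, 15, [81], 53]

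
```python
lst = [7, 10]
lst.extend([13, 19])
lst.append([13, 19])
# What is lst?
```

After line 1: lst = [7, 10]
After line 2 (extend unpacks [13, 19]): lst = [7, 10, 13, 19]
After line 3 (append adds [13, 19] as single element): lst = [7, 10, 13, 19, [13, 19]]

[7, 10, 13, 19, [13, 19]]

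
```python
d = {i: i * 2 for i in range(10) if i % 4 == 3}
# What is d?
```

{3: 6, 7: 14}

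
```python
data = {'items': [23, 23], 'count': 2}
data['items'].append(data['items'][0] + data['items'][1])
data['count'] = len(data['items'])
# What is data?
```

After line 1: data = {'items': [23, 23], 'count': 2}
After line 2 (append 23 + 23 = 46): data = {'items': [23, 23, 46], 'count': 2}
After line 3 (count = len(items) = 3): data = {'items': [23, 23, 46], 'count': 3}

{'items': [23, 23, 46], 'count': 3}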